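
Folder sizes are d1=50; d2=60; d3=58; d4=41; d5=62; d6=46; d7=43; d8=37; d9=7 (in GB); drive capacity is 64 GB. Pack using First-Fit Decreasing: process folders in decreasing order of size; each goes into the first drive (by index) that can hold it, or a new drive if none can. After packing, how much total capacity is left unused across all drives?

Sorted descending: 62, 60, 58, 50, 46, 43, 41, 37, 7.
drive 1: place 62 GB, 2 GB left
drive 2: place 60 GB, 4 GB left
drive 3: place 58 GB, 6 GB left
drive 4: place 50 GB, 14 GB left
drive 5: place 46 GB, 18 GB left
drive 6: place 43 GB, 21 GB left
drive 7: place 41 GB, 23 GB left
drive 8: place 37 GB, 27 GB left
drive 4: place 7 GB, 7 GB left
8 drives × 64 GB = 512 GB; used 404 GB; unused 108 GB.

108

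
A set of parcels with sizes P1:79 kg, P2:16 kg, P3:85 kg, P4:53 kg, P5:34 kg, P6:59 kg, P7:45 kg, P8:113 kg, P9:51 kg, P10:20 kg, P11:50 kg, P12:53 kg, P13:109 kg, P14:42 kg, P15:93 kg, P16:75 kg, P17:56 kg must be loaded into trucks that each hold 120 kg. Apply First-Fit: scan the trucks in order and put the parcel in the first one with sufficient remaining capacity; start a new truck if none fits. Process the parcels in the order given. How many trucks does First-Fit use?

10

P1 (79 kg) → truck 1 (remaining 41 kg)
P2 (16 kg) → truck 1 (remaining 25 kg)
P3 (85 kg) → truck 2 (remaining 35 kg)
P4 (53 kg) → truck 3 (remaining 67 kg)
P5 (34 kg) → truck 2 (remaining 1 kg)
P6 (59 kg) → truck 3 (remaining 8 kg)
P7 (45 kg) → truck 4 (remaining 75 kg)
P8 (113 kg) → truck 5 (remaining 7 kg)
P9 (51 kg) → truck 4 (remaining 24 kg)
P10 (20 kg) → truck 1 (remaining 5 kg)
P11 (50 kg) → truck 6 (remaining 70 kg)
P12 (53 kg) → truck 6 (remaining 17 kg)
P13 (109 kg) → truck 7 (remaining 11 kg)
P14 (42 kg) → truck 8 (remaining 78 kg)
P15 (93 kg) → truck 9 (remaining 27 kg)
P16 (75 kg) → truck 8 (remaining 3 kg)
P17 (56 kg) → truck 10 (remaining 64 kg)
Final trucks: [79,16,20] [85,34] [53,59] [45,51] [113] [50,53] [109] [42,75] [93] [56].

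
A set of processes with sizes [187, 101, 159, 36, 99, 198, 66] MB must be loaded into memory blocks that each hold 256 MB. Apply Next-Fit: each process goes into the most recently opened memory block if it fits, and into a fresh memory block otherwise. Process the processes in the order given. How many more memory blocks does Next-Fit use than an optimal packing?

2

Next-Fit: [187] [101] [159,36] [99] [198] [66] → 6 memory blocks.
Total size 846 MB; any packing needs at least ⌈846/256⌉ = 4 memory blocks.
An optimal packing achieves that bound: [198,36] [187,66] [159] [101,99] → 4 memory blocks.
Excess: 6 − 4 = 2.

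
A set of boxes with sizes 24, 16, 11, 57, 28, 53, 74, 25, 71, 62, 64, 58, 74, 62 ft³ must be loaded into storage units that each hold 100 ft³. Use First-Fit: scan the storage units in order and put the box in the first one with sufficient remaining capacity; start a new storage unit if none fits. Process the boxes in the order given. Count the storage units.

10

storage unit 1: place 24 ft³, 76 ft³ left
storage unit 1: place 16 ft³, 60 ft³ left
storage unit 1: place 11 ft³, 49 ft³ left
storage unit 2: place 57 ft³, 43 ft³ left
storage unit 1: place 28 ft³, 21 ft³ left
storage unit 3: place 53 ft³, 47 ft³ left
storage unit 4: place 74 ft³, 26 ft³ left
storage unit 2: place 25 ft³, 18 ft³ left
storage unit 5: place 71 ft³, 29 ft³ left
storage unit 6: place 62 ft³, 38 ft³ left
storage unit 7: place 64 ft³, 36 ft³ left
storage unit 8: place 58 ft³, 42 ft³ left
storage unit 9: place 74 ft³, 26 ft³ left
storage unit 10: place 62 ft³, 38 ft³ left
Final storage units: [24,16,11,28] [57,25] [53] [74] [71] [62] [64] [58] [74] [62].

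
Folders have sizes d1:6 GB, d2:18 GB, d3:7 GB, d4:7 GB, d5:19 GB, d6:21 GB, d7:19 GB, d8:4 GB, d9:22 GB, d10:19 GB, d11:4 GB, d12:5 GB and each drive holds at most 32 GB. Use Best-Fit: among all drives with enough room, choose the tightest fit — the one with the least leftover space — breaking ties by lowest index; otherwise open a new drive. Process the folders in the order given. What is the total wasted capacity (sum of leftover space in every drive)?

41

d1 (6 GB) → drive 1 (remaining 26 GB)
d2 (18 GB) → drive 1 (remaining 8 GB)
d3 (7 GB) → drive 1 (remaining 1 GB)
d4 (7 GB) → drive 2 (remaining 25 GB)
d5 (19 GB) → drive 2 (remaining 6 GB)
d6 (21 GB) → drive 3 (remaining 11 GB)
d7 (19 GB) → drive 4 (remaining 13 GB)
d8 (4 GB) → drive 2 (remaining 2 GB)
d9 (22 GB) → drive 5 (remaining 10 GB)
d10 (19 GB) → drive 6 (remaining 13 GB)
d11 (4 GB) → drive 5 (remaining 6 GB)
d12 (5 GB) → drive 5 (remaining 1 GB)
6 drives × 32 GB = 192 GB; used 151 GB; unused 41 GB.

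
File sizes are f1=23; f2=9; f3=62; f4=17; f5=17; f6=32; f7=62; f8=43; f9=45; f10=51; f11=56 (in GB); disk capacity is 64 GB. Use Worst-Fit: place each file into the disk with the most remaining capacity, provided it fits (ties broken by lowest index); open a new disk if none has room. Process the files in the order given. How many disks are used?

8

Put f1 (23 GB) in disk 1; 41 GB remain.
Put f2 (9 GB) in disk 1; 32 GB remain.
Put f3 (62 GB) in disk 2; 2 GB remain.
Put f4 (17 GB) in disk 1; 15 GB remain.
Put f5 (17 GB) in disk 3; 47 GB remain.
Put f6 (32 GB) in disk 3; 15 GB remain.
Put f7 (62 GB) in disk 4; 2 GB remain.
Put f8 (43 GB) in disk 5; 21 GB remain.
Put f9 (45 GB) in disk 6; 19 GB remain.
Put f10 (51 GB) in disk 7; 13 GB remain.
Put f11 (56 GB) in disk 8; 8 GB remain.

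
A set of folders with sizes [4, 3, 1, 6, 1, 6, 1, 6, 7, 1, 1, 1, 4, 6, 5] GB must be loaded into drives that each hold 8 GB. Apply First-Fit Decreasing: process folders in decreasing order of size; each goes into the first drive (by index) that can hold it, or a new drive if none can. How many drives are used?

Sorted descending: 7, 6, 6, 6, 6, 5, 4, 4, 3, 1, 1, 1, 1, 1, 1.
drive 1: place 7 GB, 1 GB left
drive 2: place 6 GB, 2 GB left
drive 3: place 6 GB, 2 GB left
drive 4: place 6 GB, 2 GB left
drive 5: place 6 GB, 2 GB left
drive 6: place 5 GB, 3 GB left
drive 7: place 4 GB, 4 GB left
drive 7: place 4 GB, 0 GB left
drive 6: place 3 GB, 0 GB left
drive 1: place 1 GB, 0 GB left
drive 2: place 1 GB, 1 GB left
drive 2: place 1 GB, 0 GB left
drive 3: place 1 GB, 1 GB left
drive 3: place 1 GB, 0 GB left
drive 4: place 1 GB, 1 GB left

7 drives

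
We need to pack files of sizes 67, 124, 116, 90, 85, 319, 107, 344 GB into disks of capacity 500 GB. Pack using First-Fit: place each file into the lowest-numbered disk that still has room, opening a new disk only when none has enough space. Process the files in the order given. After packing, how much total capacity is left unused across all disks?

248

67 GB → disk 1 (remaining 433 GB)
124 GB → disk 1 (remaining 309 GB)
116 GB → disk 1 (remaining 193 GB)
90 GB → disk 1 (remaining 103 GB)
85 GB → disk 1 (remaining 18 GB)
319 GB → disk 2 (remaining 181 GB)
107 GB → disk 2 (remaining 74 GB)
344 GB → disk 3 (remaining 156 GB)
3 disks × 500 GB = 1500 GB; used 1252 GB; unused 248 GB.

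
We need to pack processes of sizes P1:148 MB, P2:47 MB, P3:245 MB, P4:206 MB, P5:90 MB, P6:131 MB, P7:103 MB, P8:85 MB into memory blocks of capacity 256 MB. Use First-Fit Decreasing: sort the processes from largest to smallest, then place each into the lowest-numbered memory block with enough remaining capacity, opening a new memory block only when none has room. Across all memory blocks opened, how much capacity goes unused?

225

Sorted descending: 245, 206, 148, 131, 103, 90, 85, 47.
Put 245 MB in memory block 1; 11 MB remain.
Put 206 MB in memory block 2; 50 MB remain.
Put 148 MB in memory block 3; 108 MB remain.
Put 131 MB in memory block 4; 125 MB remain.
Put 103 MB in memory block 3; 5 MB remain.
Put 90 MB in memory block 4; 35 MB remain.
Put 85 MB in memory block 5; 171 MB remain.
Put 47 MB in memory block 2; 3 MB remain.
5 memory blocks × 256 MB = 1280 MB; used 1055 MB; unused 225 MB.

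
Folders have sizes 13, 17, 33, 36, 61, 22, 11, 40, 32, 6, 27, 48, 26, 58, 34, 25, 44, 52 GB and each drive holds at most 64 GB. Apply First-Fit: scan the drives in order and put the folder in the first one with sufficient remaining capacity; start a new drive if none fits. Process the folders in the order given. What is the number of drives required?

13 GB → drive 1 (remaining 51 GB)
17 GB → drive 1 (remaining 34 GB)
33 GB → drive 1 (remaining 1 GB)
36 GB → drive 2 (remaining 28 GB)
61 GB → drive 3 (remaining 3 GB)
22 GB → drive 2 (remaining 6 GB)
11 GB → drive 4 (remaining 53 GB)
40 GB → drive 4 (remaining 13 GB)
32 GB → drive 5 (remaining 32 GB)
6 GB → drive 2 (remaining 0 GB)
27 GB → drive 5 (remaining 5 GB)
48 GB → drive 6 (remaining 16 GB)
26 GB → drive 7 (remaining 38 GB)
58 GB → drive 8 (remaining 6 GB)
34 GB → drive 7 (remaining 4 GB)
25 GB → drive 9 (remaining 39 GB)
44 GB → drive 10 (remaining 20 GB)
52 GB → drive 11 (remaining 12 GB)
Final drives: [13,17,33] [36,22,6] [61] [11,40] [32,27] [48] [26,34] [58] [25] [44] [52].

11 drives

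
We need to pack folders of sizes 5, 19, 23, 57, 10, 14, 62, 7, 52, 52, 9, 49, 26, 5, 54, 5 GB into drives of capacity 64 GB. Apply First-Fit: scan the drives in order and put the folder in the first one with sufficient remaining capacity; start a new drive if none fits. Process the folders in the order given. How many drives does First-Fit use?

5 GB → drive 1 (remaining 59 GB)
19 GB → drive 1 (remaining 40 GB)
23 GB → drive 1 (remaining 17 GB)
57 GB → drive 2 (remaining 7 GB)
10 GB → drive 1 (remaining 7 GB)
14 GB → drive 3 (remaining 50 GB)
62 GB → drive 4 (remaining 2 GB)
7 GB → drive 1 (remaining 0 GB)
52 GB → drive 5 (remaining 12 GB)
52 GB → drive 6 (remaining 12 GB)
9 GB → drive 3 (remaining 41 GB)
49 GB → drive 7 (remaining 15 GB)
26 GB → drive 3 (remaining 15 GB)
5 GB → drive 2 (remaining 2 GB)
54 GB → drive 8 (remaining 10 GB)
5 GB → drive 3 (remaining 10 GB)
Final drives: [5,19,23,10,7] [57,5] [14,9,26,5] [62] [52] [52] [49] [54].

8 drives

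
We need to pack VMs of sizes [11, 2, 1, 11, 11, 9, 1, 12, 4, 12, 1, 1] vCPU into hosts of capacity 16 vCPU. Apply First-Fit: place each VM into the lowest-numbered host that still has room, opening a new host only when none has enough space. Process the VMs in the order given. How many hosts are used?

host 1: place 11 vCPU, 5 vCPU left
host 1: place 2 vCPU, 3 vCPU left
host 1: place 1 vCPU, 2 vCPU left
host 2: place 11 vCPU, 5 vCPU left
host 3: place 11 vCPU, 5 vCPU left
host 4: place 9 vCPU, 7 vCPU left
host 1: place 1 vCPU, 1 vCPU left
host 5: place 12 vCPU, 4 vCPU left
host 2: place 4 vCPU, 1 vCPU left
host 6: place 12 vCPU, 4 vCPU left
host 1: place 1 vCPU, 0 vCPU left
host 2: place 1 vCPU, 0 vCPU left
Final hosts: [11,2,1,1,1] [11,4,1] [11] [9] [12] [12].

6 hosts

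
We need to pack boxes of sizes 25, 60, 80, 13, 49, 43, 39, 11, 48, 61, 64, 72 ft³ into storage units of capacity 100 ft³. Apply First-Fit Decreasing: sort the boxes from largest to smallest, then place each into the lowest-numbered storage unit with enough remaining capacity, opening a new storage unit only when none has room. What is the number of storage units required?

7

Sorted descending: 80, 72, 64, 61, 60, 49, 48, 43, 39, 25, 13, 11.
storage unit 1: place 80 ft³, 20 ft³ left
storage unit 2: place 72 ft³, 28 ft³ left
storage unit 3: place 64 ft³, 36 ft³ left
storage unit 4: place 61 ft³, 39 ft³ left
storage unit 5: place 60 ft³, 40 ft³ left
storage unit 6: place 49 ft³, 51 ft³ left
storage unit 6: place 48 ft³, 3 ft³ left
storage unit 7: place 43 ft³, 57 ft³ left
storage unit 4: place 39 ft³, 0 ft³ left
storage unit 2: place 25 ft³, 3 ft³ left
storage unit 1: place 13 ft³, 7 ft³ left
storage unit 3: place 11 ft³, 25 ft³ left
Final storage units: [80,13] [72,25] [64,11] [61,39] [60] [49,48] [43].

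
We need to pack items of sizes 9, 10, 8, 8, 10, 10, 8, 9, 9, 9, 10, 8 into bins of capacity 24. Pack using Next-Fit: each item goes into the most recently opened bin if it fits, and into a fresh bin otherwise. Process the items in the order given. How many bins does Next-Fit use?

6

bin 1: place 9, 15 left
bin 1: place 10, 5 left
bin 2: place 8, 16 left
bin 2: place 8, 8 left
bin 3: place 10, 14 left
bin 3: place 10, 4 left
bin 4: place 8, 16 left
bin 4: place 9, 7 left
bin 5: place 9, 15 left
bin 5: place 9, 6 left
bin 6: place 10, 14 left
bin 6: place 8, 6 left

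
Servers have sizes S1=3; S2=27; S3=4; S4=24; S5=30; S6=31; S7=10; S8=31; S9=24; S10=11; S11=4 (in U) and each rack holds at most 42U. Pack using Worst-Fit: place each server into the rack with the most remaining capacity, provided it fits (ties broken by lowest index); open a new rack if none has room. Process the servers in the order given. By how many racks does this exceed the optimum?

Worst-Fit: [3,27,4] [24,10] [30,4] [31] [31] [24,11] → 6 racks.
6 servers exceed 21U (half the capacity), and no two of those can share a rack, so at least 6 racks are needed.
So 6 is already optimal.

0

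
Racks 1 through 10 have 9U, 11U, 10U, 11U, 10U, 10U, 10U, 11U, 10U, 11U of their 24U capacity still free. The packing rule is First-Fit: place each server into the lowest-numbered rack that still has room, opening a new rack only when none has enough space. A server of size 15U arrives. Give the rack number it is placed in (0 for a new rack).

0

No rack has ≥ 15U free, so a new rack is opened.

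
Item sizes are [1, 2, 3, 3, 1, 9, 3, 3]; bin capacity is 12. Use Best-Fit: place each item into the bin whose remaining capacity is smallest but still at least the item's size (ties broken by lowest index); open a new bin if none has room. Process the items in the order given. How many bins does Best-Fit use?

3 bins

1 → bin 1 (remaining 11)
2 → bin 1 (remaining 9)
3 → bin 1 (remaining 6)
3 → bin 1 (remaining 3)
1 → bin 1 (remaining 2)
9 → bin 2 (remaining 3)
3 → bin 2 (remaining 0)
3 → bin 3 (remaining 9)
Final bins: [1,2,3,3,1] [9,3] [3].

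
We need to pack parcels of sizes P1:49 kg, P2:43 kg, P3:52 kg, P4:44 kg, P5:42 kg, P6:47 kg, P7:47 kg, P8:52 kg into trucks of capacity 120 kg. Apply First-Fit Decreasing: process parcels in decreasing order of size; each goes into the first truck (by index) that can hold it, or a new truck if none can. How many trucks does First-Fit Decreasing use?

4 trucks

Sorted descending: 52, 52, 49, 47, 47, 44, 43, 42.
Put 52 kg in truck 1; 68 kg remain.
Put 52 kg in truck 1; 16 kg remain.
Put 49 kg in truck 2; 71 kg remain.
Put 47 kg in truck 2; 24 kg remain.
Put 47 kg in truck 3; 73 kg remain.
Put 44 kg in truck 3; 29 kg remain.
Put 43 kg in truck 4; 77 kg remain.
Put 42 kg in truck 4; 35 kg remain.
Final trucks: [52,52] [49,47] [47,44] [43,42].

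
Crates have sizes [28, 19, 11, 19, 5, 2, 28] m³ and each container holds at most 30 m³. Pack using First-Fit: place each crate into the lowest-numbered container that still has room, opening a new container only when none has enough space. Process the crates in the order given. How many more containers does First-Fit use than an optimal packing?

0

First-Fit: [28,2] [19,11] [19,5] [28] → 4 containers.
Total size 112 m³; any packing needs at least ⌈112/30⌉ = 4 containers.
So 4 is already optimal.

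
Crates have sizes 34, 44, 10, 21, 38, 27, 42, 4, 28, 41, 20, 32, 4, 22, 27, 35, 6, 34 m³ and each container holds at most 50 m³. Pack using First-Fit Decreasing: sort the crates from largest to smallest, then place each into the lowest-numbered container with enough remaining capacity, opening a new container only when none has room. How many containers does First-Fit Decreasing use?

11

Sorted descending: 44, 42, 41, 38, 35, 34, 34, 32, 28, 27, 27, 22, 21, 20, 10, 6, 4, 4.
container 1: place 44 m³, 6 m³ left
container 2: place 42 m³, 8 m³ left
container 3: place 41 m³, 9 m³ left
container 4: place 38 m³, 12 m³ left
container 5: place 35 m³, 15 m³ left
container 6: place 34 m³, 16 m³ left
container 7: place 34 m³, 16 m³ left
container 8: place 32 m³, 18 m³ left
container 9: place 28 m³, 22 m³ left
container 10: place 27 m³, 23 m³ left
container 11: place 27 m³, 23 m³ left
container 9: place 22 m³, 0 m³ left
container 10: place 21 m³, 2 m³ left
container 11: place 20 m³, 3 m³ left
container 4: place 10 m³, 2 m³ left
container 1: place 6 m³, 0 m³ left
container 2: place 4 m³, 4 m³ left
container 2: place 4 m³, 0 m³ left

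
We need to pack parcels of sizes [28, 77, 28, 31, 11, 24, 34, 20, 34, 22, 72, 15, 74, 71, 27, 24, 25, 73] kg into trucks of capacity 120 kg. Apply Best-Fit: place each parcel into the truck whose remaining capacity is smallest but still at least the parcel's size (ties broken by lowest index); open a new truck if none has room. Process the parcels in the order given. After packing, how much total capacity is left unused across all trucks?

150

Put 28 kg in truck 1; 92 kg remain.
Put 77 kg in truck 1; 15 kg remain.
Put 28 kg in truck 2; 92 kg remain.
Put 31 kg in truck 2; 61 kg remain.
Put 11 kg in truck 1; 4 kg remain.
Put 24 kg in truck 2; 37 kg remain.
Put 34 kg in truck 2; 3 kg remain.
Put 20 kg in truck 3; 100 kg remain.
Put 34 kg in truck 3; 66 kg remain.
Put 22 kg in truck 3; 44 kg remain.
Put 72 kg in truck 4; 48 kg remain.
Put 15 kg in truck 3; 29 kg remain.
Put 74 kg in truck 5; 46 kg remain.
Put 71 kg in truck 6; 49 kg remain.
Put 27 kg in truck 3; 2 kg remain.
Put 24 kg in truck 5; 22 kg remain.
Put 25 kg in truck 4; 23 kg remain.
Put 73 kg in truck 7; 47 kg remain.
7 trucks × 120 kg = 840 kg; used 690 kg; unused 150 kg.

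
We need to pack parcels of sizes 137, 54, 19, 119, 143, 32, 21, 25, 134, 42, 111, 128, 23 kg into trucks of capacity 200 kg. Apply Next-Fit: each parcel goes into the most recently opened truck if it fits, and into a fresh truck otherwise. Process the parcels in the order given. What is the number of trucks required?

137 kg → truck 1 (remaining 63 kg)
54 kg → truck 1 (remaining 9 kg)
19 kg → truck 2 (remaining 181 kg)
119 kg → truck 2 (remaining 62 kg)
143 kg → truck 3 (remaining 57 kg)
32 kg → truck 3 (remaining 25 kg)
21 kg → truck 3 (remaining 4 kg)
25 kg → truck 4 (remaining 175 kg)
134 kg → truck 4 (remaining 41 kg)
42 kg → truck 5 (remaining 158 kg)
111 kg → truck 5 (remaining 47 kg)
128 kg → truck 6 (remaining 72 kg)
23 kg → truck 6 (remaining 49 kg)

6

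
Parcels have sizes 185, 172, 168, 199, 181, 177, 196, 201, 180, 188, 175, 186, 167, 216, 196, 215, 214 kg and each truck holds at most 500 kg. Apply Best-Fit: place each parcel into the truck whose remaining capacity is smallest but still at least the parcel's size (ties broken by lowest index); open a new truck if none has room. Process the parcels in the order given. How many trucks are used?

Put 185 kg in truck 1; 315 kg remain.
Put 172 kg in truck 1; 143 kg remain.
Put 168 kg in truck 2; 332 kg remain.
Put 199 kg in truck 2; 133 kg remain.
Put 181 kg in truck 3; 319 kg remain.
Put 177 kg in truck 3; 142 kg remain.
Put 196 kg in truck 4; 304 kg remain.
Put 201 kg in truck 4; 103 kg remain.
Put 180 kg in truck 5; 320 kg remain.
Put 188 kg in truck 5; 132 kg remain.
Put 175 kg in truck 6; 325 kg remain.
Put 186 kg in truck 6; 139 kg remain.
Put 167 kg in truck 7; 333 kg remain.
Put 216 kg in truck 7; 117 kg remain.
Put 196 kg in truck 8; 304 kg remain.
Put 215 kg in truck 8; 89 kg remain.
Put 214 kg in truck 9; 286 kg remain.
Final trucks: [185,172] [168,199] [181,177] [196,201] [180,188] [175,186] [167,216] [196,215] [214].

9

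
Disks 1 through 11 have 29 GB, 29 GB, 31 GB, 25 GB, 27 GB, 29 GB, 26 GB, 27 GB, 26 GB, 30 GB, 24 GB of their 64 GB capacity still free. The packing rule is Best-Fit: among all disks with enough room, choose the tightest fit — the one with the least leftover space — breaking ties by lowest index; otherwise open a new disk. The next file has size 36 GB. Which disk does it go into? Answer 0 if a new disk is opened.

0

No disk has ≥ 36 GB free, so a new disk is opened.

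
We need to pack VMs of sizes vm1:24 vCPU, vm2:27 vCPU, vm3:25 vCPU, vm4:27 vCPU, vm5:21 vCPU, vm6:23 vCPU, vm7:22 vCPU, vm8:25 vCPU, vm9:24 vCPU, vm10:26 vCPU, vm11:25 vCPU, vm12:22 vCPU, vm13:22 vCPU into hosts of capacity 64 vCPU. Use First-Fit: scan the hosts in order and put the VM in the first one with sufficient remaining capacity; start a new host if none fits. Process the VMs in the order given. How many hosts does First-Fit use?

7

Put vm1 (24 vCPU) in host 1; 40 vCPU remain.
Put vm2 (27 vCPU) in host 1; 13 vCPU remain.
Put vm3 (25 vCPU) in host 2; 39 vCPU remain.
Put vm4 (27 vCPU) in host 2; 12 vCPU remain.
Put vm5 (21 vCPU) in host 3; 43 vCPU remain.
Put vm6 (23 vCPU) in host 3; 20 vCPU remain.
Put vm7 (22 vCPU) in host 4; 42 vCPU remain.
Put vm8 (25 vCPU) in host 4; 17 vCPU remain.
Put vm9 (24 vCPU) in host 5; 40 vCPU remain.
Put vm10 (26 vCPU) in host 5; 14 vCPU remain.
Put vm11 (25 vCPU) in host 6; 39 vCPU remain.
Put vm12 (22 vCPU) in host 6; 17 vCPU remain.
Put vm13 (22 vCPU) in host 7; 42 vCPU remain.
Final hosts: [24,27] [25,27] [21,23] [22,25] [24,26] [25,22] [22].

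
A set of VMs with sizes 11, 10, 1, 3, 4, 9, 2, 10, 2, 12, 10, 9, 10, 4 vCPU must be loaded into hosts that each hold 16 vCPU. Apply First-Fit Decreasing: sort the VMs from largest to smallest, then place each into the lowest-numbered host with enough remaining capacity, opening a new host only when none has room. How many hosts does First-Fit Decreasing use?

8

Sorted descending: 12, 11, 10, 10, 10, 10, 9, 9, 4, 4, 3, 2, 2, 1.
host 1: place 12 vCPU, 4 vCPU left
host 2: place 11 vCPU, 5 vCPU left
host 3: place 10 vCPU, 6 vCPU left
host 4: place 10 vCPU, 6 vCPU left
host 5: place 10 vCPU, 6 vCPU left
host 6: place 10 vCPU, 6 vCPU left
host 7: place 9 vCPU, 7 vCPU left
host 8: place 9 vCPU, 7 vCPU left
host 1: place 4 vCPU, 0 vCPU left
host 2: place 4 vCPU, 1 vCPU left
host 3: place 3 vCPU, 3 vCPU left
host 3: place 2 vCPU, 1 vCPU left
host 4: place 2 vCPU, 4 vCPU left
host 2: place 1 vCPU, 0 vCPU left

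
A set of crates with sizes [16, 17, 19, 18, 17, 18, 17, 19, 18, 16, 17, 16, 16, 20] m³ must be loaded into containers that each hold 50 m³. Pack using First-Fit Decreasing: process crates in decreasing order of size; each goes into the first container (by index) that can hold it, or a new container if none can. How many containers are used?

Sorted descending: 20, 19, 19, 18, 18, 18, 17, 17, 17, 17, 16, 16, 16, 16.
20 m³ → container 1 (remaining 30 m³)
19 m³ → container 1 (remaining 11 m³)
19 m³ → container 2 (remaining 31 m³)
18 m³ → container 2 (remaining 13 m³)
18 m³ → container 3 (remaining 32 m³)
18 m³ → container 3 (remaining 14 m³)
17 m³ → container 4 (remaining 33 m³)
17 m³ → container 4 (remaining 16 m³)
17 m³ → container 5 (remaining 33 m³)
17 m³ → container 5 (remaining 16 m³)
16 m³ → container 4 (remaining 0 m³)
16 m³ → container 5 (remaining 0 m³)
16 m³ → container 6 (remaining 34 m³)
16 m³ → container 6 (remaining 18 m³)
Final containers: [20,19] [19,18] [18,18] [17,17,16] [17,17,16] [16,16].

6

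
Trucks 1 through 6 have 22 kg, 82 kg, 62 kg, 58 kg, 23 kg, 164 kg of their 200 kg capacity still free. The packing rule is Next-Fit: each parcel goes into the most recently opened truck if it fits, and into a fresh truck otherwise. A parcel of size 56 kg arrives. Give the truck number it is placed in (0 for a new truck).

6

Next-Fit only looks at truck 6, which has 164 kg free.
56 kg fits there.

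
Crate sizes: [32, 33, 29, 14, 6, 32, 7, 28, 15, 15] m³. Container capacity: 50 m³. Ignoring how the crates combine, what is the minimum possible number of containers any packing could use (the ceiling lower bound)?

5

Total size = 32 + 33 + 29 + 14 + 6 + 32 + 7 + 28 + 15 + 15 = 211 m³.
⌈211 / 50⌉ = 5.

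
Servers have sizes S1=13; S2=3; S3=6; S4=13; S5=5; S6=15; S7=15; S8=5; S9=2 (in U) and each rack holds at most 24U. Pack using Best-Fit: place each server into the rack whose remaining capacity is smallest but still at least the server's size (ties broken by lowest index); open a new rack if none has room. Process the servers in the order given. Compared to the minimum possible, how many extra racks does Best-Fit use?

0

Best-Fit: [13,3,6,2] [13,5,5] [15] [15] → 4 racks.
Total size 77U; any packing needs at least ⌈77/24⌉ = 4 racks.
So 4 is already optimal.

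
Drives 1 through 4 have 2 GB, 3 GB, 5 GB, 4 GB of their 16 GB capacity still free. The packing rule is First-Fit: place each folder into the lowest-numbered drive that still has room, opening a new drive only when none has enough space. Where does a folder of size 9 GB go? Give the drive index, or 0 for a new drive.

No drive has ≥ 9 GB free, so a new drive is opened.

0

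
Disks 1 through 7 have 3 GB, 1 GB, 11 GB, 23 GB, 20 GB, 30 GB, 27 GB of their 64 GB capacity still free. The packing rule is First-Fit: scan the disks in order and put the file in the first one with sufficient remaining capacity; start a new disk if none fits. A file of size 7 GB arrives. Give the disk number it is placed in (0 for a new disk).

3

Disks with room: disk 3 (11 GB), disk 4 (23 GB), disk 5 (20 GB), disk 6 (30 GB), disk 7 (27 GB).
The first with room is disk 3.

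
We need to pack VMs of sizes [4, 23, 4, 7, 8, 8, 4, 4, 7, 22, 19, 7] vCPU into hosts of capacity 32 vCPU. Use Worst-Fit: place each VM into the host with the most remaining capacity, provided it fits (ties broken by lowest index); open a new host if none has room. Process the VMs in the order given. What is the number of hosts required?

Put 4 vCPU in host 1; 28 vCPU remain.
Put 23 vCPU in host 1; 5 vCPU remain.
Put 4 vCPU in host 1; 1 vCPU remain.
Put 7 vCPU in host 2; 25 vCPU remain.
Put 8 vCPU in host 2; 17 vCPU remain.
Put 8 vCPU in host 2; 9 vCPU remain.
Put 4 vCPU in host 2; 5 vCPU remain.
Put 4 vCPU in host 2; 1 vCPU remain.
Put 7 vCPU in host 3; 25 vCPU remain.
Put 22 vCPU in host 3; 3 vCPU remain.
Put 19 vCPU in host 4; 13 vCPU remain.
Put 7 vCPU in host 4; 6 vCPU remain.
Final hosts: [4,23,4] [7,8,8,4,4] [7,22] [19,7].

4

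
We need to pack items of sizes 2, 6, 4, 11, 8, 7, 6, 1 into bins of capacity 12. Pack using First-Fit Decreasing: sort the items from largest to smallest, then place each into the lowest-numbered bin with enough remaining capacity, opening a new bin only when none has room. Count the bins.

Sorted descending: 11, 8, 7, 6, 6, 4, 2, 1.
11 → bin 1 (remaining 1)
8 → bin 2 (remaining 4)
7 → bin 3 (remaining 5)
6 → bin 4 (remaining 6)
6 → bin 4 (remaining 0)
4 → bin 2 (remaining 0)
2 → bin 3 (remaining 3)
1 → bin 1 (remaining 0)
Final bins: [11,1] [8,4] [7,2] [6,6].

4 bins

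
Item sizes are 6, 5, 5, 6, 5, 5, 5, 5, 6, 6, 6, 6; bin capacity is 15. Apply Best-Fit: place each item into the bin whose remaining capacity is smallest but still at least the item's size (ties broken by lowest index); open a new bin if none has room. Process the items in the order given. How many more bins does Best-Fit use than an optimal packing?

1

Best-Fit: [6,5] [5,6] [5,5,5] [5,6] [6,6] [6] → 6 bins.
Total size 66; any packing needs at least ⌈66/15⌉ = 5 bins.
An optimal packing achieves that bound: [6,6] [6,6] [6,6] [5,5,5] [5,5,5] → 5 bins.
Excess: 6 − 5 = 1.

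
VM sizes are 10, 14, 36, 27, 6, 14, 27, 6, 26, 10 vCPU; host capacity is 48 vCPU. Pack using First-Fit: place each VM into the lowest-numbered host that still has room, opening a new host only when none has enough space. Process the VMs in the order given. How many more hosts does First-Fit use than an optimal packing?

1

First-Fit: [10,14,6,14] [36,6] [27,10] [27] [26] → 5 hosts.
Total size 176 vCPU; any packing needs at least ⌈176/48⌉ = 4 hosts.
An optimal packing achieves that bound: [36,10] [27,14,6] [27,14,6] [26,10] → 4 hosts.
Excess: 5 − 4 = 1.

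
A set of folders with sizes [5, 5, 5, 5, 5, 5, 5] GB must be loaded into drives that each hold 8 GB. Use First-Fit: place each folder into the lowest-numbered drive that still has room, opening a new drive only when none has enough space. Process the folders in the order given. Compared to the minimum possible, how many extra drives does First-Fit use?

0

First-Fit: [5] [5] [5] [5] [5] [5] [5] → 7 drives.
7 folders exceed 4 GB (half the capacity), and no two of those can share a drive, so at least 7 drives are needed.
So 7 is already optimal.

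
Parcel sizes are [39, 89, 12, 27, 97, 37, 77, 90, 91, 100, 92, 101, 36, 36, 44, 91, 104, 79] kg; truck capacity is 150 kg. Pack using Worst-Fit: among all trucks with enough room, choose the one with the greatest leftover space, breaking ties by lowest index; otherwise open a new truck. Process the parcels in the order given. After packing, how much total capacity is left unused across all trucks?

39 kg → truck 1 (remaining 111 kg)
89 kg → truck 1 (remaining 22 kg)
12 kg → truck 1 (remaining 10 kg)
27 kg → truck 2 (remaining 123 kg)
97 kg → truck 2 (remaining 26 kg)
37 kg → truck 3 (remaining 113 kg)
77 kg → truck 3 (remaining 36 kg)
90 kg → truck 4 (remaining 60 kg)
91 kg → truck 5 (remaining 59 kg)
100 kg → truck 6 (remaining 50 kg)
92 kg → truck 7 (remaining 58 kg)
101 kg → truck 8 (remaining 49 kg)
36 kg → truck 4 (remaining 24 kg)
36 kg → truck 5 (remaining 23 kg)
44 kg → truck 7 (remaining 14 kg)
91 kg → truck 9 (remaining 59 kg)
104 kg → truck 10 (remaining 46 kg)
79 kg → truck 11 (remaining 71 kg)
11 trucks × 150 kg = 1650 kg; used 1242 kg; unused 408 kg.

408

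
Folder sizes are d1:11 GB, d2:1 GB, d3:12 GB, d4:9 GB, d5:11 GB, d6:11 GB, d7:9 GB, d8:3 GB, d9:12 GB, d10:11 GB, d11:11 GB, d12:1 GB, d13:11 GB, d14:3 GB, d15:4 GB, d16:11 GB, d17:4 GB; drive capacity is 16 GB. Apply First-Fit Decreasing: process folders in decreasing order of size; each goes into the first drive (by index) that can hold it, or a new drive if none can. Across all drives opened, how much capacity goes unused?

41

Sorted descending: 12, 12, 11, 11, 11, 11, 11, 11, 11, 9, 9, 4, 4, 3, 3, 1, 1.
Put 12 GB in drive 1; 4 GB remain.
Put 12 GB in drive 2; 4 GB remain.
Put 11 GB in drive 3; 5 GB remain.
Put 11 GB in drive 4; 5 GB remain.
Put 11 GB in drive 5; 5 GB remain.
Put 11 GB in drive 6; 5 GB remain.
Put 11 GB in drive 7; 5 GB remain.
Put 11 GB in drive 8; 5 GB remain.
Put 11 GB in drive 9; 5 GB remain.
Put 9 GB in drive 10; 7 GB remain.
Put 9 GB in drive 11; 7 GB remain.
Put 4 GB in drive 1; 0 GB remain.
Put 4 GB in drive 2; 0 GB remain.
Put 3 GB in drive 3; 2 GB remain.
Put 3 GB in drive 4; 2 GB remain.
Put 1 GB in drive 3; 1 GB remain.
Put 1 GB in drive 3; 0 GB remain.
11 drives × 16 GB = 176 GB; used 135 GB; unused 41 GB.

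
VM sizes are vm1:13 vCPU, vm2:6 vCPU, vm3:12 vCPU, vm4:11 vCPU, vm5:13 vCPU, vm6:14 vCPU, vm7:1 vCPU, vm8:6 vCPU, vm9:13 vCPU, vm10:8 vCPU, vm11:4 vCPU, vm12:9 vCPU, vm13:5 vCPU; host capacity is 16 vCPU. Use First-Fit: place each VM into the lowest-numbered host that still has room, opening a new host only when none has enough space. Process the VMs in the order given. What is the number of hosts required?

Put vm1 (13 vCPU) in host 1; 3 vCPU remain.
Put vm2 (6 vCPU) in host 2; 10 vCPU remain.
Put vm3 (12 vCPU) in host 3; 4 vCPU remain.
Put vm4 (11 vCPU) in host 4; 5 vCPU remain.
Put vm5 (13 vCPU) in host 5; 3 vCPU remain.
Put vm6 (14 vCPU) in host 6; 2 vCPU remain.
Put vm7 (1 vCPU) in host 1; 2 vCPU remain.
Put vm8 (6 vCPU) in host 2; 4 vCPU remain.
Put vm9 (13 vCPU) in host 7; 3 vCPU remain.
Put vm10 (8 vCPU) in host 8; 8 vCPU remain.
Put vm11 (4 vCPU) in host 2; 0 vCPU remain.
Put vm12 (9 vCPU) in host 9; 7 vCPU remain.
Put vm13 (5 vCPU) in host 4; 0 vCPU remain.
Final hosts: [13,1] [6,6,4] [12] [11,5] [13] [14] [13] [8] [9].

9 hosts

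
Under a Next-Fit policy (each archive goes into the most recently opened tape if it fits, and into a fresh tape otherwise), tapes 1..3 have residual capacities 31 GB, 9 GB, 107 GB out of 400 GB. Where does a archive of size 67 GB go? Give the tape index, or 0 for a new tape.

Next-Fit only looks at tape 3, which has 107 GB free.
67 GB fits there.

3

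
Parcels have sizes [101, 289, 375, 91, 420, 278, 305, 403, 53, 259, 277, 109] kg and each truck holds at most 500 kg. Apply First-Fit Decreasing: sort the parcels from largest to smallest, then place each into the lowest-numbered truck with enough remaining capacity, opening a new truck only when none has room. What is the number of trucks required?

8 trucks

Sorted descending: 420, 403, 375, 305, 289, 278, 277, 259, 109, 101, 91, 53.
420 kg → truck 1 (remaining 80 kg)
403 kg → truck 2 (remaining 97 kg)
375 kg → truck 3 (remaining 125 kg)
305 kg → truck 4 (remaining 195 kg)
289 kg → truck 5 (remaining 211 kg)
278 kg → truck 6 (remaining 222 kg)
277 kg → truck 7 (remaining 223 kg)
259 kg → truck 8 (remaining 241 kg)
109 kg → truck 3 (remaining 16 kg)
101 kg → truck 4 (remaining 94 kg)
91 kg → truck 2 (remaining 6 kg)
53 kg → truck 1 (remaining 27 kg)
Final trucks: [420,53] [403,91] [375,109] [305,101] [289] [278] [277] [259].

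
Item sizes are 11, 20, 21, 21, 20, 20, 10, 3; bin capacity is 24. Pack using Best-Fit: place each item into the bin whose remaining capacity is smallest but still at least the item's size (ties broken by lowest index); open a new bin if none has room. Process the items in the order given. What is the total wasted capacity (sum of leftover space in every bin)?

bin 1: place 11, 13 left
bin 2: place 20, 4 left
bin 3: place 21, 3 left
bin 4: place 21, 3 left
bin 5: place 20, 4 left
bin 6: place 20, 4 left
bin 1: place 10, 3 left
bin 1: place 3, 0 left
6 bins × 24 = 144; used 126; unused 18.

18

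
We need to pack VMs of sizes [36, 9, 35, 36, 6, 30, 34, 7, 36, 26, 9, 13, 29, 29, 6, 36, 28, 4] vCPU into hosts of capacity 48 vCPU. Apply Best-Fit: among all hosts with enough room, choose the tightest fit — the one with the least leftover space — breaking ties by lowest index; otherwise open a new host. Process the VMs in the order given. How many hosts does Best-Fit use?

11

Put 36 vCPU in host 1; 12 vCPU remain.
Put 9 vCPU in host 1; 3 vCPU remain.
Put 35 vCPU in host 2; 13 vCPU remain.
Put 36 vCPU in host 3; 12 vCPU remain.
Put 6 vCPU in host 3; 6 vCPU remain.
Put 30 vCPU in host 4; 18 vCPU remain.
Put 34 vCPU in host 5; 14 vCPU remain.
Put 7 vCPU in host 2; 6 vCPU remain.
Put 36 vCPU in host 6; 12 vCPU remain.
Put 26 vCPU in host 7; 22 vCPU remain.
Put 9 vCPU in host 6; 3 vCPU remain.
Put 13 vCPU in host 5; 1 vCPU remain.
Put 29 vCPU in host 8; 19 vCPU remain.
Put 29 vCPU in host 9; 19 vCPU remain.
Put 6 vCPU in host 2; 0 vCPU remain.
Put 36 vCPU in host 10; 12 vCPU remain.
Put 28 vCPU in host 11; 20 vCPU remain.
Put 4 vCPU in host 3; 2 vCPU remain.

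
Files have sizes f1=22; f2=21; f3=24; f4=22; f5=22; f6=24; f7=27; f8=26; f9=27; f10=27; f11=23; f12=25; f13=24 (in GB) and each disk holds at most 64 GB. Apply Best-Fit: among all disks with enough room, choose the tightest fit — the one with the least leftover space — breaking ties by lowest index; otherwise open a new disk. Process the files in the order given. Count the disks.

7

f1 (22 GB) → disk 1 (remaining 42 GB)
f2 (21 GB) → disk 1 (remaining 21 GB)
f3 (24 GB) → disk 2 (remaining 40 GB)
f4 (22 GB) → disk 2 (remaining 18 GB)
f5 (22 GB) → disk 3 (remaining 42 GB)
f6 (24 GB) → disk 3 (remaining 18 GB)
f7 (27 GB) → disk 4 (remaining 37 GB)
f8 (26 GB) → disk 4 (remaining 11 GB)
f9 (27 GB) → disk 5 (remaining 37 GB)
f10 (27 GB) → disk 5 (remaining 10 GB)
f11 (23 GB) → disk 6 (remaining 41 GB)
f12 (25 GB) → disk 6 (remaining 16 GB)
f13 (24 GB) → disk 7 (remaining 40 GB)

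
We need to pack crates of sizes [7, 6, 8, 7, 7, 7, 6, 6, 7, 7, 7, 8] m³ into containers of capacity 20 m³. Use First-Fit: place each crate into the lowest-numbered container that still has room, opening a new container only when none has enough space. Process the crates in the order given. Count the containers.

5 containers

Put 7 m³ in container 1; 13 m³ remain.
Put 6 m³ in container 1; 7 m³ remain.
Put 8 m³ in container 2; 12 m³ remain.
Put 7 m³ in container 1; 0 m³ remain.
Put 7 m³ in container 2; 5 m³ remain.
Put 7 m³ in container 3; 13 m³ remain.
Put 6 m³ in container 3; 7 m³ remain.
Put 6 m³ in container 3; 1 m³ remain.
Put 7 m³ in container 4; 13 m³ remain.
Put 7 m³ in container 4; 6 m³ remain.
Put 7 m³ in container 5; 13 m³ remain.
Put 8 m³ in container 5; 5 m³ remain.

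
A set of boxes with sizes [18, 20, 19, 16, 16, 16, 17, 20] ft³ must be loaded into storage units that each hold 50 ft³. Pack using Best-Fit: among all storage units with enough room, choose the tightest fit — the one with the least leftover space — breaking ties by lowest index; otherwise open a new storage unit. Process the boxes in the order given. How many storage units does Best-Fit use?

storage unit 1: place 18 ft³, 32 ft³ left
storage unit 1: place 20 ft³, 12 ft³ left
storage unit 2: place 19 ft³, 31 ft³ left
storage unit 2: place 16 ft³, 15 ft³ left
storage unit 3: place 16 ft³, 34 ft³ left
storage unit 3: place 16 ft³, 18 ft³ left
storage unit 3: place 17 ft³, 1 ft³ left
storage unit 4: place 20 ft³, 30 ft³ left
Final storage units: [18,20] [19,16] [16,16,17] [20].

4 storage units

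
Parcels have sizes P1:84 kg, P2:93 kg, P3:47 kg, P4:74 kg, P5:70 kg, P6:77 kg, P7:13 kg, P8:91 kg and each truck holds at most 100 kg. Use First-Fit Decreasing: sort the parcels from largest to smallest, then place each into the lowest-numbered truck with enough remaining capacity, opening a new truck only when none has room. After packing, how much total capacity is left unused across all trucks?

Sorted descending: 93, 91, 84, 77, 74, 70, 47, 13.
truck 1: place 93 kg, 7 kg left
truck 2: place 91 kg, 9 kg left
truck 3: place 84 kg, 16 kg left
truck 4: place 77 kg, 23 kg left
truck 5: place 74 kg, 26 kg left
truck 6: place 70 kg, 30 kg left
truck 7: place 47 kg, 53 kg left
truck 3: place 13 kg, 3 kg left
7 trucks × 100 kg = 700 kg; used 549 kg; unused 151 kg.

151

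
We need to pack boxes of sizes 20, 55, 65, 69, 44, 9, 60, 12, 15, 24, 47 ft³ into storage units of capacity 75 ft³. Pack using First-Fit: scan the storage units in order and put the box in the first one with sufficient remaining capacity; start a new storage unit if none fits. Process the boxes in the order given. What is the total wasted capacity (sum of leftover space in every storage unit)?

30

storage unit 1: place 20 ft³, 55 ft³ left
storage unit 1: place 55 ft³, 0 ft³ left
storage unit 2: place 65 ft³, 10 ft³ left
storage unit 3: place 69 ft³, 6 ft³ left
storage unit 4: place 44 ft³, 31 ft³ left
storage unit 2: place 9 ft³, 1 ft³ left
storage unit 5: place 60 ft³, 15 ft³ left
storage unit 4: place 12 ft³, 19 ft³ left
storage unit 4: place 15 ft³, 4 ft³ left
storage unit 6: place 24 ft³, 51 ft³ left
storage unit 6: place 47 ft³, 4 ft³ left
6 storage units × 75 ft³ = 450 ft³; used 420 ft³; unused 30 ft³.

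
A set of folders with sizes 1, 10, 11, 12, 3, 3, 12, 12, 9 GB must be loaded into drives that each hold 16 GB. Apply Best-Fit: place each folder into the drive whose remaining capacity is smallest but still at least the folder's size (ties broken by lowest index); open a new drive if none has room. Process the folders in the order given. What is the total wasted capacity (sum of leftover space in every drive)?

1 GB → drive 1 (remaining 15 GB)
10 GB → drive 1 (remaining 5 GB)
11 GB → drive 2 (remaining 5 GB)
12 GB → drive 3 (remaining 4 GB)
3 GB → drive 3 (remaining 1 GB)
3 GB → drive 1 (remaining 2 GB)
12 GB → drive 4 (remaining 4 GB)
12 GB → drive 5 (remaining 4 GB)
9 GB → drive 6 (remaining 7 GB)
6 drives × 16 GB = 96 GB; used 73 GB; unused 23 GB.

23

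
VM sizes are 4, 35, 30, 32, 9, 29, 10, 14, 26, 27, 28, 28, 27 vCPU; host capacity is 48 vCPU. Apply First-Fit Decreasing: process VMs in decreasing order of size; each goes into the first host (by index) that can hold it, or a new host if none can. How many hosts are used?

9

Sorted descending: 35, 32, 30, 29, 28, 28, 27, 27, 26, 14, 10, 9, 4.
Put 35 vCPU in host 1; 13 vCPU remain.
Put 32 vCPU in host 2; 16 vCPU remain.
Put 30 vCPU in host 3; 18 vCPU remain.
Put 29 vCPU in host 4; 19 vCPU remain.
Put 28 vCPU in host 5; 20 vCPU remain.
Put 28 vCPU in host 6; 20 vCPU remain.
Put 27 vCPU in host 7; 21 vCPU remain.
Put 27 vCPU in host 8; 21 vCPU remain.
Put 26 vCPU in host 9; 22 vCPU remain.
Put 14 vCPU in host 2; 2 vCPU remain.
Put 10 vCPU in host 1; 3 vCPU remain.
Put 9 vCPU in host 3; 9 vCPU remain.
Put 4 vCPU in host 3; 5 vCPU remain.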